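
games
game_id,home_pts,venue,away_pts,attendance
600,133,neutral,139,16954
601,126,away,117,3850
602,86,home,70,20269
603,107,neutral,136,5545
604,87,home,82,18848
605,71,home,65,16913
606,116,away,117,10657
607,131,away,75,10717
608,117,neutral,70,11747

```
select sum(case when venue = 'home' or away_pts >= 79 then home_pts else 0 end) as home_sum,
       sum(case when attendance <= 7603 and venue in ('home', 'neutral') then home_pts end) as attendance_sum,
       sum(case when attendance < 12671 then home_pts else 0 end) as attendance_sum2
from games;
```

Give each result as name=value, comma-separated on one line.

home_sum=726, attendance_sum=107, attendance_sum2=597

[home_sum: venue = 'home' or away_pts >= 79]
game_id=600: ✓ → 133
game_id=601: ✓ → 126
game_id=602: ✓ → 86
game_id=603: ✓ → 107
game_id=604: ✓ → 87
game_id=605: ✓ → 71
game_id=606: ✓ → 116
game_id=607: ✗
game_id=608: ✗
home_sum = 133 + 126 + 86 + 107 + 87 + 71 + 116 = 726
—
[attendance_sum: attendance <= 7603 and venue in ('home', 'neutral')]
game_id=600: ✗
game_id=601: ✗
game_id=602: ✗
game_id=603: ✓ → 107
game_id=604: ✗
game_id=605: ✗
game_id=606: ✗
game_id=607: ✗
game_id=608: ✗
attendance_sum = 107
—
[attendance_sum2: attendance < 12671]
game_id=600: ✗
game_id=601: ✓ → 126
game_id=602: ✗
game_id=603: ✓ → 107
game_id=604: ✗
game_id=605: ✗
game_id=606: ✓ → 116
game_id=607: ✓ → 131
game_id=608: ✓ → 117
attendance_sum2 = 126 + 107 + 116 + 131 + 117 = 597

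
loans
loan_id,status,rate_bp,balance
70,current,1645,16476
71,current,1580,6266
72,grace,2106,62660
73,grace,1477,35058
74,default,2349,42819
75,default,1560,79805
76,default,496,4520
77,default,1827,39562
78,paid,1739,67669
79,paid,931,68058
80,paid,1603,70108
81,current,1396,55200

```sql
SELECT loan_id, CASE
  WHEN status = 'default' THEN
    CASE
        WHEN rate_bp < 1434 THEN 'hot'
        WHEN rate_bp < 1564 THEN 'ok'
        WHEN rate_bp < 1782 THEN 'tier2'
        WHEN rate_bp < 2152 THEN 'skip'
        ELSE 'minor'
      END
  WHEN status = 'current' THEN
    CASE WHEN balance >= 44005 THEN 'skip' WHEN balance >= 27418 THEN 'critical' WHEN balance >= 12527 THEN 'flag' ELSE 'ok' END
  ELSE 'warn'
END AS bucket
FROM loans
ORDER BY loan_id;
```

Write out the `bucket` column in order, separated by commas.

flag, ok, warn, warn, minor, ok, hot, skip, warn, warn, warn, skip

loan_id=70: status='current' → inner[balance >= 12527] → flag
loan_id=71: status='current' → inner[ELSE] → ok
loan_id=72: status='grace' → outer ELSE → warn
loan_id=73: status='grace' → outer ELSE → warn
loan_id=74: status='default' → inner[ELSE] → minor
loan_id=75: status='default' → inner[rate_bp < 1564] → ok
loan_id=76: status='default' → inner[rate_bp < 1434] → hot
loan_id=77: status='default' → inner[rate_bp < 2152] → skip
loan_id=78: status='paid' → outer ELSE → warn
loan_id=79: status='paid' → outer ELSE → warn
loan_id=80: status='paid' → outer ELSE → warn
loan_id=81: status='current' → inner[balance >= 44005] → skip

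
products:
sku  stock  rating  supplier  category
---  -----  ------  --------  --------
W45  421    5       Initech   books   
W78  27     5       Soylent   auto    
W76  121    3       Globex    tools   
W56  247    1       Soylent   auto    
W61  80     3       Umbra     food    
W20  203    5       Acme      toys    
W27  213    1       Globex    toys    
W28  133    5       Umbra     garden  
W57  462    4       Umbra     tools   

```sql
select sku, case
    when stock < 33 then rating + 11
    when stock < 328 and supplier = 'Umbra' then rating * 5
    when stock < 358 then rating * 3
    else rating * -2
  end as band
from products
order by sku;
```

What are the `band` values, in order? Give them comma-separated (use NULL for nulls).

sku=W20: stock < 358 → 15
sku=W27: stock < 358 → 3
sku=W28: stock < 328 and supplier = 'Umbra' → 25
sku=W45: ELSE → -10
sku=W56: stock < 358 → 3
sku=W57: ELSE → -8
sku=W61: stock < 328 and supplier = 'Umbra' → 15
sku=W76: stock < 358 → 9
sku=W78: stock < 33 → 16

15, 3, 25, -10, 3, -8, 15, 9, 16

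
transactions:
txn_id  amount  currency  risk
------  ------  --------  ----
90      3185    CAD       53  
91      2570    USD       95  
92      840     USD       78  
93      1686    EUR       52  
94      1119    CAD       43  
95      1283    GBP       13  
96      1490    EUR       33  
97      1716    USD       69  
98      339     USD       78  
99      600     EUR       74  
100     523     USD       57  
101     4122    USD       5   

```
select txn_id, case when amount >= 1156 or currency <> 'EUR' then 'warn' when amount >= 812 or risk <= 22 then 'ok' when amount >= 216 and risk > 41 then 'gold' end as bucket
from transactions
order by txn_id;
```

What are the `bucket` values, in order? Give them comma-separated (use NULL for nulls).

warn, warn, warn, warn, warn, warn, warn, warn, warn, gold, warn, warn

txn_id=90: amount >= 1156 or currency <> 'EUR' → warn
txn_id=91: amount >= 1156 or currency <> 'EUR' → warn
txn_id=92: amount >= 1156 or currency <> 'EUR' → warn
txn_id=93: amount >= 1156 or currency <> 'EUR' → warn
txn_id=94: amount >= 1156 or currency <> 'EUR' → warn
txn_id=95: amount >= 1156 or currency <> 'EUR' → warn
txn_id=96: amount >= 1156 or currency <> 'EUR' → warn
txn_id=97: amount >= 1156 or currency <> 'EUR' → warn
txn_id=98: amount >= 1156 or currency <> 'EUR' → warn
txn_id=99: amount >= 216 and risk > 41 → gold
txn_id=100: amount >= 1156 or currency <> 'EUR' → warn
txn_id=101: amount >= 1156 or currency <> 'EUR' → warn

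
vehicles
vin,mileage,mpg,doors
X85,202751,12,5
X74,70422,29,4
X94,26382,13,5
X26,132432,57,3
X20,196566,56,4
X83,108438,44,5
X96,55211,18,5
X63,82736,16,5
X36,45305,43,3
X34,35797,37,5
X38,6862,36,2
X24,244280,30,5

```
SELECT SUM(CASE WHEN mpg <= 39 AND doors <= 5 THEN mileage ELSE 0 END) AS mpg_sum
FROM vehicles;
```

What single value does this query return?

vin=X85: ✓ → 202751
vin=X74: ✓ → 70422
vin=X94: ✓ → 26382
vin=X26: ✗
vin=X20: ✗
vin=X83: ✗
vin=X96: ✓ → 55211
vin=X63: ✓ → 82736
vin=X36: ✗
vin=X34: ✓ → 35797
vin=X38: ✓ → 6862
vin=X24: ✓ → 244280
mpg_sum = 202751 + 70422 + 26382 + 55211 + 82736 + 35797 + 6862 + 244280 = 724441

724441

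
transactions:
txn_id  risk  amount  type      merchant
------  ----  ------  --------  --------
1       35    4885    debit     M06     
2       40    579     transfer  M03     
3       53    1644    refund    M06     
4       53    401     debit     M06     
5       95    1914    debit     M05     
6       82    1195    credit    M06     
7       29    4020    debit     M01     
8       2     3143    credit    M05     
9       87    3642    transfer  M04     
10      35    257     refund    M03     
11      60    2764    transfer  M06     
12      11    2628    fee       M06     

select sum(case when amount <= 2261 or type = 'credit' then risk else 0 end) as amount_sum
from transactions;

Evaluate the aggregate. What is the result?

txn_id=1: ✗
txn_id=2: ✓ → 40
txn_id=3: ✓ → 53
txn_id=4: ✓ → 53
txn_id=5: ✓ → 95
txn_id=6: ✓ → 82
txn_id=7: ✗
txn_id=8: ✓ → 2
txn_id=9: ✗
txn_id=10: ✓ → 35
txn_id=11: ✗
txn_id=12: ✗
amount_sum = 40 + 53 + 53 + 95 + 82 + 2 + 35 = 360

360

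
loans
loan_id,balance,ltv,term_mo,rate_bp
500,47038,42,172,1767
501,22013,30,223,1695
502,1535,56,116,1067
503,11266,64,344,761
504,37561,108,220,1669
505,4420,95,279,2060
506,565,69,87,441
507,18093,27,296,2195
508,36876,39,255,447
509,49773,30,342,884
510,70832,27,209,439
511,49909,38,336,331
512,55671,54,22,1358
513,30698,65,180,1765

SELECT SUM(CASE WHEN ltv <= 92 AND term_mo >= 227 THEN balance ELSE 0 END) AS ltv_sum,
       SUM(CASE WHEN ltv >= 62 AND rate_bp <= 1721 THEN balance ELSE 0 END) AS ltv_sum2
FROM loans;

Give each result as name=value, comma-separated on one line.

ltv_sum=165917, ltv_sum2=49392

[ltv_sum: ltv <= 92 AND term_mo >= 227]
loan_id=500: ✗
loan_id=501: ✗
loan_id=502: ✗
loan_id=503: ✓ → 11266
loan_id=504: ✗
loan_id=505: ✗
loan_id=506: ✗
loan_id=507: ✓ → 18093
loan_id=508: ✓ → 36876
loan_id=509: ✓ → 49773
loan_id=510: ✗
loan_id=511: ✓ → 49909
loan_id=512: ✗
loan_id=513: ✗
ltv_sum = 11266 + 18093 + 36876 + 49773 + 49909 = 165917
—
[ltv_sum2: ltv >= 62 AND rate_bp <= 1721]
loan_id=500: ✗
loan_id=501: ✗
loan_id=502: ✗
loan_id=503: ✓ → 11266
loan_id=504: ✓ → 37561
loan_id=505: ✗
loan_id=506: ✓ → 565
loan_id=507: ✗
loan_id=508: ✗
loan_id=509: ✗
loan_id=510: ✗
loan_id=511: ✗
loan_id=512: ✗
loan_id=513: ✗
ltv_sum2 = 11266 + 37561 + 565 = 49392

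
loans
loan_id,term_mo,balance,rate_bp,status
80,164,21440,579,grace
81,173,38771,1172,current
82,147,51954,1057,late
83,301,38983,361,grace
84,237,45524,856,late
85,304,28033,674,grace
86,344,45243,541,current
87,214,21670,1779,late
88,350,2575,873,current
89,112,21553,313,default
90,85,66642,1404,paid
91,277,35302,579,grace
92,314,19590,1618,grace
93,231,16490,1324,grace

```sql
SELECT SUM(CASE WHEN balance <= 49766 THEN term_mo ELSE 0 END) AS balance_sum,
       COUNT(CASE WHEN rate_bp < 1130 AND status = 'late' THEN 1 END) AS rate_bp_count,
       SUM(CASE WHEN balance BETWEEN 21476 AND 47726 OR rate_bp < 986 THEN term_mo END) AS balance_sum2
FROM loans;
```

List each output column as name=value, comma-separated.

[balance_sum: balance <= 49766]
loan_id=80: ✓ → 164
loan_id=81: ✓ → 173
loan_id=82: ✗
loan_id=83: ✓ → 301
loan_id=84: ✓ → 237
loan_id=85: ✓ → 304
loan_id=86: ✓ → 344
loan_id=87: ✓ → 214
loan_id=88: ✓ → 350
loan_id=89: ✓ → 112
loan_id=90: ✗
loan_id=91: ✓ → 277
loan_id=92: ✓ → 314
loan_id=93: ✓ → 231
balance_sum = 164 + 173 + 301 + 237 + 304 + 344 + 214 + 350 + 112 + 277 + 314 + 231 = 3021
—
[rate_bp_count: rate_bp < 1130 AND status = 'late']
loan_id=80: ✗
loan_id=81: ✗
loan_id=82: ✓ → 1
loan_id=83: ✗
loan_id=84: ✓ → 1
loan_id=85: ✗
loan_id=86: ✗
loan_id=87: ✗
loan_id=88: ✗
loan_id=89: ✗
loan_id=90: ✗
loan_id=91: ✗
loan_id=92: ✗
loan_id=93: ✗
rate_bp_count = COUNT(1, 1) = 2
—
[balance_sum2: balance BETWEEN 21476 AND 47726 OR rate_bp < 986]
loan_id=80: ✓ → 164
loan_id=81: ✓ → 173
loan_id=82: ✗
loan_id=83: ✓ → 301
loan_id=84: ✓ → 237
loan_id=85: ✓ → 304
loan_id=86: ✓ → 344
loan_id=87: ✓ → 214
loan_id=88: ✓ → 350
loan_id=89: ✓ → 112
loan_id=90: ✗
loan_id=91: ✓ → 277
loan_id=92: ✗
loan_id=93: ✗
balance_sum2 = 164 + 173 + 301 + 237 + 304 + 344 + 214 + 350 + 112 + 277 = 2476

balance_sum=3021, rate_bp_count=2, balance_sum2=2476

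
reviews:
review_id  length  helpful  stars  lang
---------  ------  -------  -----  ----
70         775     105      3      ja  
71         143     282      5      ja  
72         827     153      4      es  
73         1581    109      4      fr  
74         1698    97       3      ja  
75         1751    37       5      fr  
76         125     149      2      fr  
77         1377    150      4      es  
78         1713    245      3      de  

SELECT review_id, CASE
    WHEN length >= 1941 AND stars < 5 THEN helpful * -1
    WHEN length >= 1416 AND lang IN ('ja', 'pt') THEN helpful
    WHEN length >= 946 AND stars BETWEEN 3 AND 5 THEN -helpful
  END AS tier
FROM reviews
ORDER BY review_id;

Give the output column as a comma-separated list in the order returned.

review_id=70: (no match → NULL) → NULL
review_id=71: (no match → NULL) → NULL
review_id=72: (no match → NULL) → NULL
review_id=73: length >= 946 AND stars BETWEEN 3 AND 5 → -109
review_id=74: length >= 1416 AND lang IN ('ja', 'pt') → 97
review_id=75: length >= 946 AND stars BETWEEN 3 AND 5 → -37
review_id=76: (no match → NULL) → NULL
review_id=77: length >= 946 AND stars BETWEEN 3 AND 5 → -150
review_id=78: length >= 946 AND stars BETWEEN 3 AND 5 → -245

NULL, NULL, NULL, -109, 97, -37, NULL, -150, -245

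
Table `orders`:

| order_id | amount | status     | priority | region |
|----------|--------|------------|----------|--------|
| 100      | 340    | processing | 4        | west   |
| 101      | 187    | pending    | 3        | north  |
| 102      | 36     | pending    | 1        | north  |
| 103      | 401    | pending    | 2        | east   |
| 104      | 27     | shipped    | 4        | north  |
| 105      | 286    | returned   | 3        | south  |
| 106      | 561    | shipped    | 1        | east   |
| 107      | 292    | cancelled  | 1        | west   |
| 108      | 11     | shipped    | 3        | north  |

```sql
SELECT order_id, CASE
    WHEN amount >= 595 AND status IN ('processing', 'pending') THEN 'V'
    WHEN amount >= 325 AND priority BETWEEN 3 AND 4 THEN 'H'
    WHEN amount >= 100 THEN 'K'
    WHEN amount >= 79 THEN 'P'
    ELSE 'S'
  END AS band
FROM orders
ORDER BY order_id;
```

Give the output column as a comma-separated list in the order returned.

order_id=100: amount >= 325 AND priority BETWEEN 3 AND 4 → H
order_id=101: amount >= 100 → K
order_id=102: ELSE → S
order_id=103: amount >= 100 → K
order_id=104: ELSE → S
order_id=105: amount >= 100 → K
order_id=106: amount >= 100 → K
order_id=107: amount >= 100 → K
order_id=108: ELSE → S

H, K, S, K, S, K, K, K, S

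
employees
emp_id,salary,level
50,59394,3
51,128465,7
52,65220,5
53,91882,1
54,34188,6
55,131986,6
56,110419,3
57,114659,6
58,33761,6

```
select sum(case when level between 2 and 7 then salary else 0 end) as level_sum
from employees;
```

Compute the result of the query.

678092

emp_id=50: ✓ → 59394
emp_id=51: ✓ → 128465
emp_id=52: ✓ → 65220
emp_id=53: ✗
emp_id=54: ✓ → 34188
emp_id=55: ✓ → 131986
emp_id=56: ✓ → 110419
emp_id=57: ✓ → 114659
emp_id=58: ✓ → 33761
level_sum = 59394 + 128465 + 65220 + 34188 + 131986 + 110419 + 114659 + 33761 = 678092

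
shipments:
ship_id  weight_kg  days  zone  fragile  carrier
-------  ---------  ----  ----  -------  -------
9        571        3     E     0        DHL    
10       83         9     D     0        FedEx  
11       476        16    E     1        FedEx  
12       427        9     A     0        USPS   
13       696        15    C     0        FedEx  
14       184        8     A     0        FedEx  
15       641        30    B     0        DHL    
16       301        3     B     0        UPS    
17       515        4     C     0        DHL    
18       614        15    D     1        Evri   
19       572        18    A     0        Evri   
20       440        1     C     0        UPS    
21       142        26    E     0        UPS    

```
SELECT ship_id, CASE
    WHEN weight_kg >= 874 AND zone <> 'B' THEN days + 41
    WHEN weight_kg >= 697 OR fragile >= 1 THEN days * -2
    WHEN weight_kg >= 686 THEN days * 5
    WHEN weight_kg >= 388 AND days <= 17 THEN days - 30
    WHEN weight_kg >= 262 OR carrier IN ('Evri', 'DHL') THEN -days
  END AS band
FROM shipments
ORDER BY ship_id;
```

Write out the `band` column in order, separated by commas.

ship_id=9: weight_kg >= 388 AND days <= 17 → -27
ship_id=10: (no match → NULL) → NULL
ship_id=11: weight_kg >= 697 OR fragile >= 1 → -32
ship_id=12: weight_kg >= 388 AND days <= 17 → -21
ship_id=13: weight_kg >= 686 → 75
ship_id=14: (no match → NULL) → NULL
ship_id=15: weight_kg >= 262 OR carrier IN ('Evri', 'DHL') → -30
ship_id=16: weight_kg >= 262 OR carrier IN ('Evri', 'DHL') → -3
ship_id=17: weight_kg >= 388 AND days <= 17 → -26
ship_id=18: weight_kg >= 697 OR fragile >= 1 → -30
ship_id=19: weight_kg >= 262 OR carrier IN ('Evri', 'DHL') → -18
ship_id=20: weight_kg >= 388 AND days <= 17 → -29
ship_id=21: (no match → NULL) → NULL

-27, NULL, -32, -21, 75, NULL, -30, -3, -26, -30, -18, -29, NULL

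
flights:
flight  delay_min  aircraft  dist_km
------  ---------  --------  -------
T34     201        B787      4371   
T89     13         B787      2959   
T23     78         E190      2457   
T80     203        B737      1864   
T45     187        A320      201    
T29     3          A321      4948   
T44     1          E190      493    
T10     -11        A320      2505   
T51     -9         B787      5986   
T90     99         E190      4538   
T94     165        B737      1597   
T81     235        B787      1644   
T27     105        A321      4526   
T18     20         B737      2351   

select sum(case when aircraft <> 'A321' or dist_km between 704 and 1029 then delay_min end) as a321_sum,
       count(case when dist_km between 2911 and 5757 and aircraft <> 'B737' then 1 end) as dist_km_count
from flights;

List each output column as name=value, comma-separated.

a321_sum=1182, dist_km_count=5

[a321_sum: aircraft <> 'A321' or dist_km between 704 and 1029]
flight=T34: ✓ → 201
flight=T89: ✓ → 13
flight=T23: ✓ → 78
flight=T80: ✓ → 203
flight=T45: ✓ → 187
flight=T29: ✗
flight=T44: ✓ → 1
flight=T10: ✓ → -11
flight=T51: ✓ → -9
flight=T90: ✓ → 99
flight=T94: ✓ → 165
flight=T81: ✓ → 235
flight=T27: ✗
flight=T18: ✓ → 20
a321_sum = 201 + 13 + 78 + 203 + 187 + 1 + -11 + -9 + 99 + 165 + 235 + 20 = 1182
—
[dist_km_count: dist_km between 2911 and 5757 and aircraft <> 'B737']
flight=T34: ✓ → 1
flight=T89: ✓ → 1
flight=T23: ✗
flight=T80: ✗
flight=T45: ✗
flight=T29: ✓ → 1
flight=T44: ✗
flight=T10: ✗
flight=T51: ✗
flight=T90: ✓ → 1
flight=T94: ✗
flight=T81: ✗
flight=T27: ✓ → 1
flight=T18: ✗
dist_km_count = COUNT(1, 1, 1, 1, 1) = 5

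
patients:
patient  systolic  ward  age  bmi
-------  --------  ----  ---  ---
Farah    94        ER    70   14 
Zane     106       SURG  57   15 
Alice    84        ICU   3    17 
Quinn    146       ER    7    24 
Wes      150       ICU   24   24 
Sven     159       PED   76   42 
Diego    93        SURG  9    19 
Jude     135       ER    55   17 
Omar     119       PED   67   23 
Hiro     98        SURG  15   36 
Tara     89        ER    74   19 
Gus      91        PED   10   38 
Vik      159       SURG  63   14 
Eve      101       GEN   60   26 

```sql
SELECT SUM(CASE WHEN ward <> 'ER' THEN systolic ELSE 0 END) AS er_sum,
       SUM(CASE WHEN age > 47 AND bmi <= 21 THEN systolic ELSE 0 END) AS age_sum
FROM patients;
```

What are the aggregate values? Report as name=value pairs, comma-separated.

er_sum=1160, age_sum=583

[er_sum: ward <> 'ER']
patient=Farah: ✗
patient=Zane: ✓ → 106
patient=Alice: ✓ → 84
patient=Quinn: ✗
patient=Wes: ✓ → 150
patient=Sven: ✓ → 159
patient=Diego: ✓ → 93
patient=Jude: ✗
patient=Omar: ✓ → 119
patient=Hiro: ✓ → 98
patient=Tara: ✗
patient=Gus: ✓ → 91
patient=Vik: ✓ → 159
patient=Eve: ✓ → 101
er_sum = 106 + 84 + 150 + 159 + 93 + 119 + 98 + 91 + 159 + 101 = 1160
—
[age_sum: age > 47 AND bmi <= 21]
patient=Farah: ✓ → 94
patient=Zane: ✓ → 106
patient=Alice: ✗
patient=Quinn: ✗
patient=Wes: ✗
patient=Sven: ✗
patient=Diego: ✗
patient=Jude: ✓ → 135
patient=Omar: ✗
patient=Hiro: ✗
patient=Tara: ✓ → 89
patient=Gus: ✗
patient=Vik: ✓ → 159
patient=Eve: ✗
age_sum = 94 + 106 + 135 + 89 + 159 = 583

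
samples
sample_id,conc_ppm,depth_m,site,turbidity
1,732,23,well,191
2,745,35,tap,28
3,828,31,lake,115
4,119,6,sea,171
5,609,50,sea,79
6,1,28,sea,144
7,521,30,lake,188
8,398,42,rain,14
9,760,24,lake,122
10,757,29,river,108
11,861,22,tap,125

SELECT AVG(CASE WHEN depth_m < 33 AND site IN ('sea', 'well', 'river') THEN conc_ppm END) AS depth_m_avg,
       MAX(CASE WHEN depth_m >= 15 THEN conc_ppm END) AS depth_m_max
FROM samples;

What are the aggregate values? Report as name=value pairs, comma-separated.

[depth_m_avg: depth_m < 33 AND site IN ('sea', 'well', 'river')]
sample_id=1: ✓ → 732
sample_id=2: ✗
sample_id=3: ✗
sample_id=4: ✓ → 119
sample_id=5: ✗
sample_id=6: ✓ → 1
sample_id=7: ✗
sample_id=8: ✗
sample_id=9: ✗
sample_id=10: ✓ → 757
sample_id=11: ✗
depth_m_avg = (732 + 119 + 1 + 757) / 4 = 402.25
—
[depth_m_max: depth_m >= 15]
sample_id=1: ✓ → 732
sample_id=2: ✓ → 745
sample_id=3: ✓ → 828
sample_id=4: ✗
sample_id=5: ✓ → 609
sample_id=6: ✓ → 1
sample_id=7: ✓ → 521
sample_id=8: ✓ → 398
sample_id=9: ✓ → 760
sample_id=10: ✓ → 757
sample_id=11: ✓ → 861
depth_m_max = MAX(732, 745, 828, 609, 1, 521, 398, 760, 757, 861) = 861

depth_m_avg=402.25, depth_m_max=861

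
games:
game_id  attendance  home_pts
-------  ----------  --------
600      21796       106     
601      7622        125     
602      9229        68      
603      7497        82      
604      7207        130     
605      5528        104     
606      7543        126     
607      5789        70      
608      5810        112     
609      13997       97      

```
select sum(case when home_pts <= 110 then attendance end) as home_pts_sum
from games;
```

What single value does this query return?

63836

game_id=600: ✓ → 21796
game_id=601: ✗
game_id=602: ✓ → 9229
game_id=603: ✓ → 7497
game_id=604: ✗
game_id=605: ✓ → 5528
game_id=606: ✗
game_id=607: ✓ → 5789
game_id=608: ✗
game_id=609: ✓ → 13997
home_pts_sum = 21796 + 9229 + 7497 + 5528 + 5789 + 13997 = 63836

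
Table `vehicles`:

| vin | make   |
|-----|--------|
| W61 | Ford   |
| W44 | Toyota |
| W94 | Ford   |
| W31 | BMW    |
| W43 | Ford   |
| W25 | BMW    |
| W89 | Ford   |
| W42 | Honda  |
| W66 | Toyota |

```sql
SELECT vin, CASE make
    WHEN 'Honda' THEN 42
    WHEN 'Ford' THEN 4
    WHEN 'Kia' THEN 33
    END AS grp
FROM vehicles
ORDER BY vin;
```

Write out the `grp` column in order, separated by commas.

vin=W25: (no match → NULL) → NULL
vin=W31: (no match → NULL) → NULL
vin=W42: make='Honda' → 42
vin=W43: make='Ford' → 4
vin=W44: (no match → NULL) → NULL
vin=W61: make='Ford' → 4
vin=W66: (no match → NULL) → NULL
vin=W89: make='Ford' → 4
vin=W94: make='Ford' → 4

NULL, NULL, 42, 4, NULL, 4, NULL, 4, 4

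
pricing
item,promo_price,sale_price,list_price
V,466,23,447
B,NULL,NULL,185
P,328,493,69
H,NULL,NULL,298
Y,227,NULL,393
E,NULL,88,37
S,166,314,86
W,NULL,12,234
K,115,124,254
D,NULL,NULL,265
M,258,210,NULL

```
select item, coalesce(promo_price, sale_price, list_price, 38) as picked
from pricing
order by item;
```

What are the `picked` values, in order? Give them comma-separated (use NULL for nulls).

185, 265, 88, 298, 115, 258, 328, 166, 466, 12, 227

item=B: promo_price=NULL, sale_price=NULL, list_price=185 → 185
item=D: promo_price=NULL, sale_price=NULL, list_price=265 → 265
item=E: promo_price=NULL, sale_price=88 → 88
item=H: promo_price=NULL, sale_price=NULL, list_price=298 → 298
item=K: promo_price=115 → 115
item=M: promo_price=258 → 258
item=P: promo_price=328 → 328
item=S: promo_price=166 → 166
item=V: promo_price=466 → 466
item=W: promo_price=NULL, sale_price=12 → 12
item=Y: promo_price=227 → 227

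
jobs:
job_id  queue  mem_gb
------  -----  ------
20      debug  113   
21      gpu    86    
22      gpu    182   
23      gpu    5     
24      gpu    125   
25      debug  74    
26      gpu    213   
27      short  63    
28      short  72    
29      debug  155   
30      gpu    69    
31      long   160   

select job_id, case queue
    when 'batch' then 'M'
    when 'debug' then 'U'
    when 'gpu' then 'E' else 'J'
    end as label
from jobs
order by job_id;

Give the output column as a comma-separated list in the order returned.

U, E, E, E, E, U, E, J, J, U, E, J

job_id=20: queue='debug' → U
job_id=21: queue='gpu' → E
job_id=22: queue='gpu' → E
job_id=23: queue='gpu' → E
job_id=24: queue='gpu' → E
job_id=25: queue='debug' → U
job_id=26: queue='gpu' → E
job_id=27: ELSE → J
job_id=28: ELSE → J
job_id=29: queue='debug' → U
job_id=30: queue='gpu' → E
job_id=31: ELSE → J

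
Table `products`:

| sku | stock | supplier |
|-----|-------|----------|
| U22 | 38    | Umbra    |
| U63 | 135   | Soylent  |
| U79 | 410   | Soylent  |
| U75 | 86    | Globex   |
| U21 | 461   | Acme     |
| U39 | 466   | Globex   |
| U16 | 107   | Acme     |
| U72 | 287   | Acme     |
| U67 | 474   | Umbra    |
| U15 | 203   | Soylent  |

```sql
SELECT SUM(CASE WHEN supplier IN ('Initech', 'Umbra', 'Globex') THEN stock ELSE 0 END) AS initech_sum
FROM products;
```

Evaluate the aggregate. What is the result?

sku=U22: ✓ → 38
sku=U63: ✗
sku=U79: ✗
sku=U75: ✓ → 86
sku=U21: ✗
sku=U39: ✓ → 466
sku=U16: ✗
sku=U72: ✗
sku=U67: ✓ → 474
sku=U15: ✗
initech_sum = 38 + 86 + 466 + 474 = 1064

1064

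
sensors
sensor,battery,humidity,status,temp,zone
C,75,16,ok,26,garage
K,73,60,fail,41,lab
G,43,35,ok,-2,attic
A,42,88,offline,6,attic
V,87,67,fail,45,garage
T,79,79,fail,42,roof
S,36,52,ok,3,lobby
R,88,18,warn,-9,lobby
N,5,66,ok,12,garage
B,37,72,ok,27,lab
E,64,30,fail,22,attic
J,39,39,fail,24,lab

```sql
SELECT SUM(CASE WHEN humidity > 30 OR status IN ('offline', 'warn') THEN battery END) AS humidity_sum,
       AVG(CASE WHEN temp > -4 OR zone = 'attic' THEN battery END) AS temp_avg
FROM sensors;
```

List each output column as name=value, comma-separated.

humidity_sum=529, temp_avg=52.7272727273

[humidity_sum: humidity > 30 OR status IN ('offline', 'warn')]
sensor=C: ✗
sensor=K: ✓ → 73
sensor=G: ✓ → 43
sensor=A: ✓ → 42
sensor=V: ✓ → 87
sensor=T: ✓ → 79
sensor=S: ✓ → 36
sensor=R: ✓ → 88
sensor=N: ✓ → 5
sensor=B: ✓ → 37
sensor=E: ✗
sensor=J: ✓ → 39
humidity_sum = 73 + 43 + 42 + 87 + 79 + 36 + 88 + 5 + 37 + 39 = 529
—
[temp_avg: temp > -4 OR zone = 'attic']
sensor=C: ✓ → 75
sensor=K: ✓ → 73
sensor=G: ✓ → 43
sensor=A: ✓ → 42
sensor=V: ✓ → 87
sensor=T: ✓ → 79
sensor=S: ✓ → 36
sensor=R: ✗
sensor=N: ✓ → 5
sensor=B: ✓ → 37
sensor=E: ✓ → 64
sensor=J: ✓ → 39
temp_avg = (75 + 73 + 43 + 42 + 87 + 79 + 36 + 5 + 37 + 64 + 39) / 11 = 52.7272727273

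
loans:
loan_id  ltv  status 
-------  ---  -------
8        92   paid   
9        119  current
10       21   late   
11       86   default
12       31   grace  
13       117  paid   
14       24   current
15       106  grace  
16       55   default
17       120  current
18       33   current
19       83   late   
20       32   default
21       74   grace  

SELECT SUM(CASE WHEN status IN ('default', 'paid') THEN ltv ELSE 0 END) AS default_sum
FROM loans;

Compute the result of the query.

382

loan_id=8: ✓ → 92
loan_id=9: ✗
loan_id=10: ✗
loan_id=11: ✓ → 86
loan_id=12: ✗
loan_id=13: ✓ → 117
loan_id=14: ✗
loan_id=15: ✗
loan_id=16: ✓ → 55
loan_id=17: ✗
loan_id=18: ✗
loan_id=19: ✗
loan_id=20: ✓ → 32
loan_id=21: ✗
default_sum = 92 + 86 + 117 + 55 + 32 = 382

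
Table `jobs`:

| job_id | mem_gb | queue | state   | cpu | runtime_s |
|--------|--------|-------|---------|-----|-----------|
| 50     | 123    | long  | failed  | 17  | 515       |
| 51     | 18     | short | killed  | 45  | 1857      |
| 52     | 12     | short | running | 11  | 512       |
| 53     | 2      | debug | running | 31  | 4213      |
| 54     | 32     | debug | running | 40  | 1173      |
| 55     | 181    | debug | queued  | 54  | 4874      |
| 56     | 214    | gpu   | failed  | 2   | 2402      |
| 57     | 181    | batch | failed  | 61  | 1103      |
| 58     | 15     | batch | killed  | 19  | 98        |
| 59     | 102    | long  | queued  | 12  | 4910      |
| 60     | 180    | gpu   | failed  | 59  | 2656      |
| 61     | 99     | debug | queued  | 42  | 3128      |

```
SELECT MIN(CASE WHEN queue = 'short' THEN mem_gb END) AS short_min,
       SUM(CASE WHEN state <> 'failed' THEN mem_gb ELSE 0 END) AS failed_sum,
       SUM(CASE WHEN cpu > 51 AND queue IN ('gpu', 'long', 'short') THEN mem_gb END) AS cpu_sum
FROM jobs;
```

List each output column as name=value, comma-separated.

short_min=12, failed_sum=461, cpu_sum=180

[short_min: queue = 'short']
job_id=50: ✗
job_id=51: ✓ → 18
job_id=52: ✓ → 12
job_id=53: ✗
job_id=54: ✗
job_id=55: ✗
job_id=56: ✗
job_id=57: ✗
job_id=58: ✗
job_id=59: ✗
job_id=60: ✗
job_id=61: ✗
short_min = MIN(18, 12) = 12
—
[failed_sum: state <> 'failed']
job_id=50: ✗
job_id=51: ✓ → 18
job_id=52: ✓ → 12
job_id=53: ✓ → 2
job_id=54: ✓ → 32
job_id=55: ✓ → 181
job_id=56: ✗
job_id=57: ✗
job_id=58: ✓ → 15
job_id=59: ✓ → 102
job_id=60: ✗
job_id=61: ✓ → 99
failed_sum = 18 + 12 + 2 + 32 + 181 + 15 + 102 + 99 = 461
—
[cpu_sum: cpu > 51 AND queue IN ('gpu', 'long', 'short')]
job_id=50: ✗
job_id=51: ✗
job_id=52: ✗
job_id=53: ✗
job_id=54: ✗
job_id=55: ✗
job_id=56: ✗
job_id=57: ✗
job_id=58: ✗
job_id=59: ✗
job_id=60: ✓ → 180
job_id=61: ✗
cpu_sum = 180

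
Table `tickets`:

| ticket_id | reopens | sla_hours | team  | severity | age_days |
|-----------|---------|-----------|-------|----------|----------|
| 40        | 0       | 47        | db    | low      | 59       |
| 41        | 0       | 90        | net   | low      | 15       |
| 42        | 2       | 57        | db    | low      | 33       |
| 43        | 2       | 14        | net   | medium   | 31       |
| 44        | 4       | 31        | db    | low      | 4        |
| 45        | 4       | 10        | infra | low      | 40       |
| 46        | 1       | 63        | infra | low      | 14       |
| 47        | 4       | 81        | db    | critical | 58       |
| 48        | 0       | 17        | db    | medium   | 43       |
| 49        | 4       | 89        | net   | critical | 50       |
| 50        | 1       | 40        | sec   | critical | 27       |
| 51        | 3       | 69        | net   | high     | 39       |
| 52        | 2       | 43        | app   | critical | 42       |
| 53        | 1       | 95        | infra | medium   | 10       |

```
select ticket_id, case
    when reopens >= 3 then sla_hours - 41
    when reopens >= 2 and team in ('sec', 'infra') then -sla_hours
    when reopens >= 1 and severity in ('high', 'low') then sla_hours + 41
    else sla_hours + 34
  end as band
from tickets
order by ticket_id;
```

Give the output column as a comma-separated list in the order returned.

81, 124, 98, 48, -10, -31, 104, 40, 51, 48, 74, 28, 77, 129

ticket_id=40: ELSE → 81
ticket_id=41: ELSE → 124
ticket_id=42: reopens >= 1 and severity in ('high', 'low') → 98
ticket_id=43: ELSE → 48
ticket_id=44: reopens >= 3 → -10
ticket_id=45: reopens >= 3 → -31
ticket_id=46: reopens >= 1 and severity in ('high', 'low') → 104
ticket_id=47: reopens >= 3 → 40
ticket_id=48: ELSE → 51
ticket_id=49: reopens >= 3 → 48
ticket_id=50: ELSE → 74
ticket_id=51: reopens >= 3 → 28
ticket_id=52: ELSE → 77
ticket_id=53: ELSE → 129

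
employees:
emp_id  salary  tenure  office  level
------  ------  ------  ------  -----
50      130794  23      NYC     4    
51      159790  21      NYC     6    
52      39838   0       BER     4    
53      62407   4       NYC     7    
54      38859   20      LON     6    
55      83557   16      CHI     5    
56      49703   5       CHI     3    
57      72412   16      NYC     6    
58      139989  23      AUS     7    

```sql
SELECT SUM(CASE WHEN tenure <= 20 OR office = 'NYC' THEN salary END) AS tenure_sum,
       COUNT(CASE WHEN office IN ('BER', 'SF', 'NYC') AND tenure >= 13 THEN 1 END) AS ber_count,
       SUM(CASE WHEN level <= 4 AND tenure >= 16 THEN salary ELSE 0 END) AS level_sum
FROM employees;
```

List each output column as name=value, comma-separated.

[tenure_sum: tenure <= 20 OR office = 'NYC']
emp_id=50: ✓ → 130794
emp_id=51: ✓ → 159790
emp_id=52: ✓ → 39838
emp_id=53: ✓ → 62407
emp_id=54: ✓ → 38859
emp_id=55: ✓ → 83557
emp_id=56: ✓ → 49703
emp_id=57: ✓ → 72412
emp_id=58: ✗
tenure_sum = 130794 + 159790 + 39838 + 62407 + 38859 + 83557 + 49703 + 72412 = 637360
—
[ber_count: office IN ('BER', 'SF', 'NYC') AND tenure >= 13]
emp_id=50: ✓ → 1
emp_id=51: ✓ → 1
emp_id=52: ✗
emp_id=53: ✗
emp_id=54: ✗
emp_id=55: ✗
emp_id=56: ✗
emp_id=57: ✓ → 1
emp_id=58: ✗
ber_count = COUNT(1, 1, 1) = 3
—
[level_sum: level <= 4 AND tenure >= 16]
emp_id=50: ✓ → 130794
emp_id=51: ✗
emp_id=52: ✗
emp_id=53: ✗
emp_id=54: ✗
emp_id=55: ✗
emp_id=56: ✗
emp_id=57: ✗
emp_id=58: ✗
level_sum = 130794

tenure_sum=637360, ber_count=3, level_sum=130794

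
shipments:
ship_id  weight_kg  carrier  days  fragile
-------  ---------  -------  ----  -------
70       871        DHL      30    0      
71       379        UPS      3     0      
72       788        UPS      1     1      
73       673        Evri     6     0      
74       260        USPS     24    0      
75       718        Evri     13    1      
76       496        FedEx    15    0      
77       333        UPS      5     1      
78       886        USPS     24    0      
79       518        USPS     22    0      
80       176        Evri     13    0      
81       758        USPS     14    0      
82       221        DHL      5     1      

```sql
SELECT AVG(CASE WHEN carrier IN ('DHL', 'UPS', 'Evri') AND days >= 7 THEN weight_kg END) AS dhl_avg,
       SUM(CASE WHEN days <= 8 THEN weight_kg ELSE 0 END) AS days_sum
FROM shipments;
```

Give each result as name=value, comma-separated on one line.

dhl_avg=588.3333333333, days_sum=2394

[dhl_avg: carrier IN ('DHL', 'UPS', 'Evri') AND days >= 7]
ship_id=70: ✓ → 871
ship_id=71: ✗
ship_id=72: ✗
ship_id=73: ✗
ship_id=74: ✗
ship_id=75: ✓ → 718
ship_id=76: ✗
ship_id=77: ✗
ship_id=78: ✗
ship_id=79: ✗
ship_id=80: ✓ → 176
ship_id=81: ✗
ship_id=82: ✗
dhl_avg = (871 + 718 + 176) / 3 = 588.3333333333
—
[days_sum: days <= 8]
ship_id=70: ✗
ship_id=71: ✓ → 379
ship_id=72: ✓ → 788
ship_id=73: ✓ → 673
ship_id=74: ✗
ship_id=75: ✗
ship_id=76: ✗
ship_id=77: ✓ → 333
ship_id=78: ✗
ship_id=79: ✗
ship_id=80: ✗
ship_id=81: ✗
ship_id=82: ✓ → 221
days_sum = 379 + 788 + 673 + 333 + 221 = 2394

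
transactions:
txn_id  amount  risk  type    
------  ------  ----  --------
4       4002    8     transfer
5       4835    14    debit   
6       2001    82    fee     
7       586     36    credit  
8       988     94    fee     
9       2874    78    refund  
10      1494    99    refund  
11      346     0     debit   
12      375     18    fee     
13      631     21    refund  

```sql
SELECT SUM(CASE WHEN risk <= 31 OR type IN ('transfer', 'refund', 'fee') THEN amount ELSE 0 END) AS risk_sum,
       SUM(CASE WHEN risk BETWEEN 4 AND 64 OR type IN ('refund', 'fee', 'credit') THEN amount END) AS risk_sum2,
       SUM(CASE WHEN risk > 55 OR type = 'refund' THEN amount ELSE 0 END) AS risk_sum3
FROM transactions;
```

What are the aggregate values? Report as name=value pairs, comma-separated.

risk_sum=17546, risk_sum2=17786, risk_sum3=7988

[risk_sum: risk <= 31 OR type IN ('transfer', 'refund', 'fee')]
txn_id=4: ✓ → 4002
txn_id=5: ✓ → 4835
txn_id=6: ✓ → 2001
txn_id=7: ✗
txn_id=8: ✓ → 988
txn_id=9: ✓ → 2874
txn_id=10: ✓ → 1494
txn_id=11: ✓ → 346
txn_id=12: ✓ → 375
txn_id=13: ✓ → 631
risk_sum = 4002 + 4835 + 2001 + 988 + 2874 + 1494 + 346 + 375 + 631 = 17546
—
[risk_sum2: risk BETWEEN 4 AND 64 OR type IN ('refund', 'fee', 'credit')]
txn_id=4: ✓ → 4002
txn_id=5: ✓ → 4835
txn_id=6: ✓ → 2001
txn_id=7: ✓ → 586
txn_id=8: ✓ → 988
txn_id=9: ✓ → 2874
txn_id=10: ✓ → 1494
txn_id=11: ✗
txn_id=12: ✓ → 375
txn_id=13: ✓ → 631
risk_sum2 = 4002 + 4835 + 2001 + 586 + 988 + 2874 + 1494 + 375 + 631 = 17786
—
[risk_sum3: risk > 55 OR type = 'refund']
txn_id=4: ✗
txn_id=5: ✗
txn_id=6: ✓ → 2001
txn_id=7: ✗
txn_id=8: ✓ → 988
txn_id=9: ✓ → 2874
txn_id=10: ✓ → 1494
txn_id=11: ✗
txn_id=12: ✗
txn_id=13: ✓ → 631
risk_sum3 = 2001 + 988 + 2874 + 1494 + 631 = 7988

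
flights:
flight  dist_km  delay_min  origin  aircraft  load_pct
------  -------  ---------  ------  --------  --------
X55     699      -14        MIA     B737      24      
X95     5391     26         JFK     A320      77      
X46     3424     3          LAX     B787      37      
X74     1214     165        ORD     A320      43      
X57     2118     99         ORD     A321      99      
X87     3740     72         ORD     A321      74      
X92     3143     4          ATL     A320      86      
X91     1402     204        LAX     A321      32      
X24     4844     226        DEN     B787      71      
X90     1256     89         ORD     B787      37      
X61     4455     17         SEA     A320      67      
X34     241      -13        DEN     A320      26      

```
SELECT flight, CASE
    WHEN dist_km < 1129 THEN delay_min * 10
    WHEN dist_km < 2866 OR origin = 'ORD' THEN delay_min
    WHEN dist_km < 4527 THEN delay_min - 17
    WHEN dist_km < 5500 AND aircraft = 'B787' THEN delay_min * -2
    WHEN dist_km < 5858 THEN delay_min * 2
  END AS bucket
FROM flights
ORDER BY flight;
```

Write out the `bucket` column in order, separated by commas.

-452, -130, -14, -140, 99, 0, 165, 72, 89, 204, -13, 52

flight=X24: dist_km < 5500 AND aircraft = 'B787' → -452
flight=X34: dist_km < 1129 → -130
flight=X46: dist_km < 4527 → -14
flight=X55: dist_km < 1129 → -140
flight=X57: dist_km < 2866 OR origin = 'ORD' → 99
flight=X61: dist_km < 4527 → 0
flight=X74: dist_km < 2866 OR origin = 'ORD' → 165
flight=X87: dist_km < 2866 OR origin = 'ORD' → 72
flight=X90: dist_km < 2866 OR origin = 'ORD' → 89
flight=X91: dist_km < 2866 OR origin = 'ORD' → 204
flight=X92: dist_km < 4527 → -13
flight=X95: dist_km < 5858 → 52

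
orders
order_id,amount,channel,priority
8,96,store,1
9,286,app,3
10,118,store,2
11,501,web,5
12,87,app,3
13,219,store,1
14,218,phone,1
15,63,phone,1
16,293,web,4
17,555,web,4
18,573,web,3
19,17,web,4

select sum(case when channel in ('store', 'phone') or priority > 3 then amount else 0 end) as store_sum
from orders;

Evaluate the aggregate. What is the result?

2080

order_id=8: ✓ → 96
order_id=9: ✗
order_id=10: ✓ → 118
order_id=11: ✓ → 501
order_id=12: ✗
order_id=13: ✓ → 219
order_id=14: ✓ → 218
order_id=15: ✓ → 63
order_id=16: ✓ → 293
order_id=17: ✓ → 555
order_id=18: ✗
order_id=19: ✓ → 17
store_sum = 96 + 118 + 501 + 219 + 218 + 63 + 293 + 555 + 17 = 2080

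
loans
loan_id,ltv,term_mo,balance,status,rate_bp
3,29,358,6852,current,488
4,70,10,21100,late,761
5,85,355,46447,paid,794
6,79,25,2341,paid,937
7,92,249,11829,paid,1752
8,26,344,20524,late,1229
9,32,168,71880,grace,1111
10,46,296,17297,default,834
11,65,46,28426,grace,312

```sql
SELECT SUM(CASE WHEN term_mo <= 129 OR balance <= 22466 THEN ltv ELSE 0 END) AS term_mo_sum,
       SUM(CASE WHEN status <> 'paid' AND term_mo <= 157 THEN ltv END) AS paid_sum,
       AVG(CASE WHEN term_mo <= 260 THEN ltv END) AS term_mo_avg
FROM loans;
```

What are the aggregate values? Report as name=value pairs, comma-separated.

term_mo_sum=407, paid_sum=135, term_mo_avg=67.6

[term_mo_sum: term_mo <= 129 OR balance <= 22466]
loan_id=3: ✓ → 29
loan_id=4: ✓ → 70
loan_id=5: ✗
loan_id=6: ✓ → 79
loan_id=7: ✓ → 92
loan_id=8: ✓ → 26
loan_id=9: ✗
loan_id=10: ✓ → 46
loan_id=11: ✓ → 65
term_mo_sum = 29 + 70 + 79 + 92 + 26 + 46 + 65 = 407
—
[paid_sum: status <> 'paid' AND term_mo <= 157]
loan_id=3: ✗
loan_id=4: ✓ → 70
loan_id=5: ✗
loan_id=6: ✗
loan_id=7: ✗
loan_id=8: ✗
loan_id=9: ✗
loan_id=10: ✗
loan_id=11: ✓ → 65
paid_sum = 70 + 65 = 135
—
[term_mo_avg: term_mo <= 260]
loan_id=3: ✗
loan_id=4: ✓ → 70
loan_id=5: ✗
loan_id=6: ✓ → 79
loan_id=7: ✓ → 92
loan_id=8: ✗
loan_id=9: ✓ → 32
loan_id=10: ✗
loan_id=11: ✓ → 65
term_mo_avg = (70 + 79 + 92 + 32 + 65) / 5 = 67.6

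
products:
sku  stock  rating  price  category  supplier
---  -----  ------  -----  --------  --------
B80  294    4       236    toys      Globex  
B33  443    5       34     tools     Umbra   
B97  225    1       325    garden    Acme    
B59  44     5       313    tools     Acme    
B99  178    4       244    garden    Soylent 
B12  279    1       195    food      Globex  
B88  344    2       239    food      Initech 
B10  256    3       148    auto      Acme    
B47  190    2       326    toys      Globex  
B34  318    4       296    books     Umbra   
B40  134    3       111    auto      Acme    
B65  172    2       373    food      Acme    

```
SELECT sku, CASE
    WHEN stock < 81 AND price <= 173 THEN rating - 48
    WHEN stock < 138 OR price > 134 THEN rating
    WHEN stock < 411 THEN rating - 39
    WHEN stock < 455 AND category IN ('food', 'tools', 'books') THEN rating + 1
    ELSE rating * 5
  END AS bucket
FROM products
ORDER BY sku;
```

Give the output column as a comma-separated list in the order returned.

3, 1, 6, 4, 3, 2, 5, 2, 4, 2, 1, 4

sku=B10: stock < 138 OR price > 134 → 3
sku=B12: stock < 138 OR price > 134 → 1
sku=B33: stock < 455 AND category IN ('food', 'tools', 'books') → 6
sku=B34: stock < 138 OR price > 134 → 4
sku=B40: stock < 138 OR price > 134 → 3
sku=B47: stock < 138 OR price > 134 → 2
sku=B59: stock < 138 OR price > 134 → 5
sku=B65: stock < 138 OR price > 134 → 2
sku=B80: stock < 138 OR price > 134 → 4
sku=B88: stock < 138 OR price > 134 → 2
sku=B97: stock < 138 OR price > 134 → 1
sku=B99: stock < 138 OR price > 134 → 4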